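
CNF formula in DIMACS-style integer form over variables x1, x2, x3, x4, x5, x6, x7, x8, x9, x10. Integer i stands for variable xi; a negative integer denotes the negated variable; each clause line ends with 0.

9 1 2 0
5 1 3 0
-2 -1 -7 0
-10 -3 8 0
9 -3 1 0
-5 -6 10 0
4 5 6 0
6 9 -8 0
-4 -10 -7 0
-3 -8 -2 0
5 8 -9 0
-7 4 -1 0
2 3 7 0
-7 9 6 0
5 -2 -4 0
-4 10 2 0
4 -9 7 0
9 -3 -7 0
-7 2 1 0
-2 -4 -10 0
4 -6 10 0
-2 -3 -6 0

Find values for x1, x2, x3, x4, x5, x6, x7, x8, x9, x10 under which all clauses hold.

x1=True  x2=False  x3=True  x4=True  x5=False  x6=True  x7=False  x8=True  x9=False  x10=True

Set x1 = True and propagate.
The remaining clauses are satisfied by x2 = False, x3 = True, x4 = True, x5 = False, x6 = True, x7 = False, x8 = True, x9 = False, x10 = True.
Every clause has at least one true literal under this assignment.
Check each clause:
  1. (x1 \/ x2 \/ x9) — x1 is true.
  2. (x3 \/ x5 \/ x1) — x1 is true.
  3. (~x2 \/ ~x1 \/ ~x7) — ~x7 is true.
  4. (~x3 \/ x8 \/ ~x10) — x8 is true.
  5. (x9 \/ x1 \/ ~x3) — x1 is true.
  6. (x10 \/ ~x6 \/ ~x5) — x10 is true.
  7. (x4 \/ x6 \/ x5) — x4 is true.
  8. (x9 \/ x6 \/ ~x8) — x6 is true.
  9. (~x7 \/ ~x10 \/ ~x4) — ~x7 is true.
  10. (~x8 \/ ~x3 \/ ~x2) — ~x2 is true.
  11. (x5 \/ x8 \/ ~x9) — x8 is true.
  12. (~x7 \/ x4 \/ ~x1) — ~x7 is true.
  13. (x7 \/ x3 \/ x2) — x3 is true.
  14. (x6 \/ ~x7 \/ x9) — ~x7 is true.
  15. (~x2 \/ ~x4 \/ x5) — ~x2 is true.
  16. (x2 \/ ~x4 \/ x10) — x10 is true.
  17. (~x9 \/ x7 \/ x4) — x4 is true.
  18. (~x3 \/ x9 \/ ~x7) — ~x7 is true.
  19. (x1 \/ x2 \/ ~x7) — ~x7 is true.
  20. (~x4 \/ ~x10 \/ ~x2) — ~x2 is true.
  21. (~x6 \/ x4 \/ x10) — x10 is true.
  22. (~x3 \/ ~x6 \/ ~x2) — ~x2 is true.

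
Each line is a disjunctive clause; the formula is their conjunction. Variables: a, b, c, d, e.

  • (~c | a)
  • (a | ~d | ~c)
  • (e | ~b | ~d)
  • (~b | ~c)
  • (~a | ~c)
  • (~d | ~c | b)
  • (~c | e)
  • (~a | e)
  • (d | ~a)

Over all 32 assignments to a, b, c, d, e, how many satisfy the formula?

Case analysis on c and a:
  c=T, a=T: a clause becomes empty — 0.
  c=T, a=F: a clause becomes empty — 0.
  c=F, a=T: remaining (b,d,e) ∈ {(F,T,T); (T,T,T)} — 2.
  c=F, a=F: 7 of the 8 assignments to (b,d,e) work.
Total: 0 + 0 + 2 + 7 = 9.

9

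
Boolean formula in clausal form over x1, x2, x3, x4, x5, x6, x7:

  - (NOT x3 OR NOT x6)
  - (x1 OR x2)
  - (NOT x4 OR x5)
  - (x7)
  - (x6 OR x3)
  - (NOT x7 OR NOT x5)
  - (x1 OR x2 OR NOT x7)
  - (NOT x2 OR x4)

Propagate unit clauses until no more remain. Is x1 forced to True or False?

True

(x7) is a unit clause: x7 = True.
From (NOT x5 OR NOT x7) and x7 = True: x5 = False.
(x5 OR NOT x4) with x5 = False leaves only NOT x4, so x4 = False.
In (NOT x2 OR x4), x4 is now false; NOT x2 must hold, so x2 = False.
(x2 OR x1) with x2 = False leaves only x1, so x1 = True.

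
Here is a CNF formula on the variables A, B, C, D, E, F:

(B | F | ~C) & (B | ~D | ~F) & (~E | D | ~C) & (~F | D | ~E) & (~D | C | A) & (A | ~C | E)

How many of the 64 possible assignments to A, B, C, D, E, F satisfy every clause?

Case analysis on C and D:
  C=1, D=1: F free; 3 ways for (A,B,E) × 2^1 = 6.
  C=1, D=0: remaining (A,B,E,F) ∈ {(1,0,0,1); (1,1,0,0); (1,1,0,1)} — 3.
  C=0, D=1: E free; 3 ways for (A,B,F) × 2^1 = 6.
  C=0, D=0: A, B free; 3 ways for (E,F) × 2^2 = 12.
Total: 6 + 3 + 6 + 12 = 27.

27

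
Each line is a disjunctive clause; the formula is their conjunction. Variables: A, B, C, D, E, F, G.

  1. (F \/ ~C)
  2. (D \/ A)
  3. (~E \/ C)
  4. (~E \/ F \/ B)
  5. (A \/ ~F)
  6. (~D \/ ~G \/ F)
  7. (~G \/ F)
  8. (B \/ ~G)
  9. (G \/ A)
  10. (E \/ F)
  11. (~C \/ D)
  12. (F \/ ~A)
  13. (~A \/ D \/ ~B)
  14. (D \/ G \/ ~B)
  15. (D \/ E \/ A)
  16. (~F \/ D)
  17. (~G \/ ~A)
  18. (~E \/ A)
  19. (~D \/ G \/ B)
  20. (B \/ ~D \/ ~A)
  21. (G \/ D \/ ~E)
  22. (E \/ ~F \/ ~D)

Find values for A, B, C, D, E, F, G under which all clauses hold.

Set A = True and propagate.
  then F is forced to True.
  then D is forced to True.
  then G is forced to False.
  then B is forced to True.
  then E is forced to True.
  then C is forced to True.

A=T, B=T, C=T, D=T, E=T, F=T, G=F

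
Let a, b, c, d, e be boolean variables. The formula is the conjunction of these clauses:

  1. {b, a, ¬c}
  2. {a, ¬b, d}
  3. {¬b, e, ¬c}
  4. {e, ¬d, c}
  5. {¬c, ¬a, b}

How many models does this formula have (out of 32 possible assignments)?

13

Split on b, then c.
  b=T, c=T: remaining (a,d,e) ∈ {(F,T,T); (T,F,T); (T,T,T)} — 3.
  b=T, c=F: remaining (a,d,e) ∈ {(F,T,T); (T,F,F); (T,F,T); (T,T,T)} — 4.
  b=F, c=T: a clause becomes empty — 0.
  b=F, c=F: a free; 3 ways for (d,e) × 2^1 = 6.
Total: 3 + 4 + 0 + 6 = 13.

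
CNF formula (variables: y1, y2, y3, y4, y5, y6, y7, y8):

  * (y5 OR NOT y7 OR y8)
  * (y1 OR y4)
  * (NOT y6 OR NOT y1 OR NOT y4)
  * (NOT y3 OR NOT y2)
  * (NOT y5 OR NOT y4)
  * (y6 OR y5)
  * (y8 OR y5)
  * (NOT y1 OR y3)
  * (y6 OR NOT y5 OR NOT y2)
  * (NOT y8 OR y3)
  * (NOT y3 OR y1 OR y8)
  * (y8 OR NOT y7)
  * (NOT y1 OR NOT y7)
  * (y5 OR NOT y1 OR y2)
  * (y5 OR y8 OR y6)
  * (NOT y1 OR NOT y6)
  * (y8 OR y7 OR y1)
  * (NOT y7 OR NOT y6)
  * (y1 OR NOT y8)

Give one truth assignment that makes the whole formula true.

y1=T, y2=F, y3=T, y4=F, y5=T, y6=F, y7=F, y8=F

Check each clause:
  1. (y8 OR y5 OR NOT y7) — NOT y7 is true.
  2. (y1 OR y4) — y1 is true.
  3. (NOT y1 OR NOT y4 OR NOT y6) — NOT y6 is true.
  4. (NOT y2 OR NOT y3) — NOT y2 is true.
  5. (NOT y5 OR NOT y4) — NOT y4 is true.
  6. (y5 OR y6) — y5 is true.
  7. (y5 OR y8) — y5 is true.
  8. (y3 OR NOT y1) — y3 is true.
  9. (NOT y2 OR y6 OR NOT y5) — NOT y2 is true.
  10. (y3 OR NOT y8) — NOT y8 is true.
  11. (y1 OR NOT y3 OR y8) — y1 is true.
  12. (NOT y7 OR y8) — NOT y7 is true.
  13. (NOT y7 OR NOT y1) — NOT y7 is true.
  14. (y5 OR NOT y1 OR y2) — y5 is true.
  15. (y5 OR y8 OR y6) — y5 is true.
  16. (NOT y6 OR NOT y1) — NOT y6 is true.
  17. (y8 OR y1 OR y7) — y1 is true.
  18. (NOT y6 OR NOT y7) — NOT y7 is true.
  19. (y1 OR NOT y8) — NOT y8 is true.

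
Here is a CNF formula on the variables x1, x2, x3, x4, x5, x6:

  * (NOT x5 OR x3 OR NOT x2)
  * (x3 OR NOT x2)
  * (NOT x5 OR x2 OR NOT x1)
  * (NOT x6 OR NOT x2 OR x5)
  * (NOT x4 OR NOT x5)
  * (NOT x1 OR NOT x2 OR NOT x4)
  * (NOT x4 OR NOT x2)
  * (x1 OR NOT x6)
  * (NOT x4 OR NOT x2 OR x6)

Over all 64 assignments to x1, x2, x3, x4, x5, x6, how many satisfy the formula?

Split on x2, then x4.
  x2=T, x4=T: a clause becomes empty — 0.
  x2=T, x4=F: 5 of the 16 assignments to (x1,x3,x5,x6) work.
  x2=F, x4=T: x3 free; 3 ways for (x1,x5,x6) × 2^1 = 6.
  x2=F, x4=F: x3 free; 4 ways for (x1,x5,x6) × 2^1 = 8.
Total: 0 + 5 + 6 + 8 = 19.

19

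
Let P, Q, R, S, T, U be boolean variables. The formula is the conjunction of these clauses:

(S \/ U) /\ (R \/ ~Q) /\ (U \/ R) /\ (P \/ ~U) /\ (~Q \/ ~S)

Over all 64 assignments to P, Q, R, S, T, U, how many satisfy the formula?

14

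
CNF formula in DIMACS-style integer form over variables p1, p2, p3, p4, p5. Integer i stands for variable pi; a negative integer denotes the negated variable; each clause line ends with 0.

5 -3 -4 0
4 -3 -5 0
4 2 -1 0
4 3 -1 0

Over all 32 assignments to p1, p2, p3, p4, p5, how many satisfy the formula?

19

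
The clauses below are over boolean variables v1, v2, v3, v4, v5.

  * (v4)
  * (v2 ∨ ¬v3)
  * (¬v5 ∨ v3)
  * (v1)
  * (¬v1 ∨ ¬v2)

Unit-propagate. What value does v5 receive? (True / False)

False

(v4) stands alone — v4 = True.
(v1) stands alone — v1 = True.
From (¬v1 ∨ ¬v2) and v1 = True: v2 = False.
(¬v3 ∨ v2) with v2 = False leaves only ¬v3, so v3 = False.
(¬v5 ∨ v3) with v3 = False leaves only ¬v5, so v5 = False.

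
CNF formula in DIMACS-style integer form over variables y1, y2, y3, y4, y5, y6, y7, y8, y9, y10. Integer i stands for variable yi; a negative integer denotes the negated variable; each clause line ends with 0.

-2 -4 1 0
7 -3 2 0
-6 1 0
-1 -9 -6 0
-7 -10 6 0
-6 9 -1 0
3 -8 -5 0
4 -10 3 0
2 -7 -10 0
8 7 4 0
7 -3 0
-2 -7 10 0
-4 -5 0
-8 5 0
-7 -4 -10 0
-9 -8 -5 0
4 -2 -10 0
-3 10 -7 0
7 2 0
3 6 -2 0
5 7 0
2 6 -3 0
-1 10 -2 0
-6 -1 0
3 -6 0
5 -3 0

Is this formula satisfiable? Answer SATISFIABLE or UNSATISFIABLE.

Branch on y1: take y1 = False.
  then y6 is forced to False.
Set y2 = False and propagate.
  then y7 is forced to True.
  then y10 is forced to False.
  then y3 is forced to False.
The remaining clauses are satisfied by y4 = True, y5 = False, y8 = False, y9 = False.
So y1 = False, y2 = False, y3 = False, y4 = True, y5 = False, y6 = False, y7 = True, y8 = False, y9 = False, y10 = False is a satisfying assignment.

SATISFIABLE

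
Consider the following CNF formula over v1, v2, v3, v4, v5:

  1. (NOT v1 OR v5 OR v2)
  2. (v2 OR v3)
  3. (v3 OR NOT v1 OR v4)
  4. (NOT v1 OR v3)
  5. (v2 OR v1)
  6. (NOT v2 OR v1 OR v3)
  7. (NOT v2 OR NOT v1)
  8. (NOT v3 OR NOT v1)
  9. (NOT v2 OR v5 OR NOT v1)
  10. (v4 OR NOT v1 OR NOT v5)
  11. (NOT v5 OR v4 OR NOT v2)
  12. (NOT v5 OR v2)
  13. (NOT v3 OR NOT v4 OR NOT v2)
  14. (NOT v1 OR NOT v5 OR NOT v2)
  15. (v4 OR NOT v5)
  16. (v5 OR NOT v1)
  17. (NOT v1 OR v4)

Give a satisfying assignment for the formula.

v1=F, v2=T, v3=T, v4=F, v5=F

Check each clause:
  1. (v2 OR v5 OR NOT v1) — v2 is true.
  2. (v3 OR v2) — v2 is true.
  3. (v4 OR v3 OR NOT v1) — v3 is true.
  4. (NOT v1 OR v3) — v3 is true.
  5. (v2 OR v1) — v2 is true.
  6. (v1 OR NOT v2 OR v3) — v3 is true.
  7. (NOT v2 OR NOT v1) — NOT v1 is true.
  8. (NOT v3 OR NOT v1) — NOT v1 is true.
  9. (v5 OR NOT v1 OR NOT v2) — NOT v1 is true.
  10. (v4 OR NOT v5 OR NOT v1) — NOT v5 is true.
  11. (v4 OR NOT v5 OR NOT v2) — NOT v5 is true.
  12. (v2 OR NOT v5) — v2 is true.
  13. (NOT v4 OR NOT v2 OR NOT v3) — NOT v4 is true.
  14. (NOT v1 OR NOT v2 OR NOT v5) — NOT v5 is true.
  15. (NOT v5 OR v4) — NOT v5 is true.
  16. (v5 OR NOT v1) — NOT v1 is true.
  17. (NOT v1 OR v4) — NOT v1 is true.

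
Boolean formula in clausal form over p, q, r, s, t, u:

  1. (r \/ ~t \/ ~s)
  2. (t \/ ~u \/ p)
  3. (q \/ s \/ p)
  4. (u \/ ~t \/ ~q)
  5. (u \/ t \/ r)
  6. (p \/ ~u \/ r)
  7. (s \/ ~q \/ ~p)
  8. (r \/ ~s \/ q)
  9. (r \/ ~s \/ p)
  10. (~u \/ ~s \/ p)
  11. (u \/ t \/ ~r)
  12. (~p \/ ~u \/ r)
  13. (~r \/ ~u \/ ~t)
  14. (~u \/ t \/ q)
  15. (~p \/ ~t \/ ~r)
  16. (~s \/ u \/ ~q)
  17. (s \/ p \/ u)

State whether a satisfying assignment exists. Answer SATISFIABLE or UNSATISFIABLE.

Set p = True and propagate.
The remaining clauses are satisfied by q = True, r = True, s = True, t = False, u = True.
So p = 1  q = 1  r = 1  s = 1  t = 0  u = 1 is a satisfying assignment.

SATISFIABLE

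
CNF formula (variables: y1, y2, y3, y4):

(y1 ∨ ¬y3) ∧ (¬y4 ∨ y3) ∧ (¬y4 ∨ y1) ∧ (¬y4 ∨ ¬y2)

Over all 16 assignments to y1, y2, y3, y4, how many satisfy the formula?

Split on y4, then y1.
  y4=1, y1=1: remaining (y2,y3) ∈ {(0,1)} — 1.
  y4=1, y1=0: a clause becomes empty — 0.
  y4=0, y1=1: remaining (y2,y3) ∈ {(0,0); (0,1); (1,0); (1,1)} — 4.
  y4=0, y1=0: remaining (y2,y3) ∈ {(0,0); (1,0)} — 2.
Total: 1 + 0 + 4 + 2 = 7.

7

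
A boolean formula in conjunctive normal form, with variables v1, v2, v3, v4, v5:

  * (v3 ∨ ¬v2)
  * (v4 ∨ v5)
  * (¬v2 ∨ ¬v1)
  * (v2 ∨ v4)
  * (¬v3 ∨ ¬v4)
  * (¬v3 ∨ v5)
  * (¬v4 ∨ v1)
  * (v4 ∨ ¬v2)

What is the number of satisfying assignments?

Satisfying assignments:
  v1=1 v2=0 v3=0 v4=1 v5=0
  v1=1 v2=0 v3=0 v4=1 v5=1
That's 2 in total.

2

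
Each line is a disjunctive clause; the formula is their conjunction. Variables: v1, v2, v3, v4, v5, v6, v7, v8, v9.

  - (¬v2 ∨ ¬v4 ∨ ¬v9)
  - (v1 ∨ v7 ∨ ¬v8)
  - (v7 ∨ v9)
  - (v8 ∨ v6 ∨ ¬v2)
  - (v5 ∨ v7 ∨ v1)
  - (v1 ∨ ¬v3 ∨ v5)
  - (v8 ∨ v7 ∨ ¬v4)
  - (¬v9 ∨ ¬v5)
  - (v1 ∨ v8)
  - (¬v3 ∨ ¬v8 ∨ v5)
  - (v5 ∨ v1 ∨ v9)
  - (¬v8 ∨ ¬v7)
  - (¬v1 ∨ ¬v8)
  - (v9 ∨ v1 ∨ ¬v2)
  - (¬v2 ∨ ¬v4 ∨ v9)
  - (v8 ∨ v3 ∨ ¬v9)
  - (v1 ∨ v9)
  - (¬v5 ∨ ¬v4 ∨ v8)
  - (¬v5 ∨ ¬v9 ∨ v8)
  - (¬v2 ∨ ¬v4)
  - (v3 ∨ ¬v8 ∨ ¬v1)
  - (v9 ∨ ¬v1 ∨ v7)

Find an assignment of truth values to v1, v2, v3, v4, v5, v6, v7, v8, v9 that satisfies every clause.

v1=True  v2=False  v3=False  v4=True  v5=False  v6=False  v7=True  v8=False  v9=False

Check each clause:
  1. (¬v4 ∨ ¬v2 ∨ ¬v9) — ¬v2 is true.
  2. (¬v8 ∨ v7 ∨ v1) — ¬v8 is true.
  3. (v9 ∨ v7) — v7 is true.
  4. (v8 ∨ ¬v2 ∨ v6) — ¬v2 is true.
  5. (v7 ∨ v5 ∨ v1) — v1 is true.
  6. (v1 ∨ v5 ∨ ¬v3) — v1 is true.
  7. (v8 ∨ v7 ∨ ¬v4) — v7 is true.
  8. (¬v5 ∨ ¬v9) — ¬v5 is true.
  9. (v1 ∨ v8) — v1 is true.
  10. (v5 ∨ ¬v8 ∨ ¬v3) — ¬v8 is true.
  11. (v1 ∨ v9 ∨ v5) — v1 is true.
  12. (¬v7 ∨ ¬v8) — ¬v8 is true.
  13. (¬v8 ∨ ¬v1) — ¬v8 is true.
  14. (¬v2 ∨ v1 ∨ v9) — ¬v2 is true.
  15. (¬v4 ∨ v9 ∨ ¬v2) — ¬v2 is true.
  16. (v3 ∨ ¬v9 ∨ v8) — ¬v9 is true.
  17. (v1 ∨ v9) — v1 is true.
  18. (¬v5 ∨ ¬v4 ∨ v8) — ¬v5 is true.
  19. (v8 ∨ ¬v5 ∨ ¬v9) — ¬v5 is true.
  20. (¬v4 ∨ ¬v2) — ¬v2 is true.
  21. (¬v8 ∨ v3 ∨ ¬v1) — ¬v8 is true.
  22. (v9 ∨ ¬v1 ∨ v7) — v7 is true.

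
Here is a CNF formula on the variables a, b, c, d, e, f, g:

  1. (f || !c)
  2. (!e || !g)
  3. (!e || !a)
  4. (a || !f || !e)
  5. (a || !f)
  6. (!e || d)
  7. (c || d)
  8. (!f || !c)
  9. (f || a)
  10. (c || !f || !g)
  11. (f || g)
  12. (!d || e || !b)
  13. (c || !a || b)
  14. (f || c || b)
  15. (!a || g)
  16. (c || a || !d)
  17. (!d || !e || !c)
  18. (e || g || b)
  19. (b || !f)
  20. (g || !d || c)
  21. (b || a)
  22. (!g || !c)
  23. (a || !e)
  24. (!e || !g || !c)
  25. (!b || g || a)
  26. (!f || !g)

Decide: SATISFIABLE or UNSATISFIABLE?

c = True:
  propagation gives f=True; an empty clause results — contradiction.
c = False:
  propagation gives d=True, a=True, e=False, b=False; an empty clause results — contradiction.
Every branch closes, so no satisfying assignment exists.

UNSATISFIABLE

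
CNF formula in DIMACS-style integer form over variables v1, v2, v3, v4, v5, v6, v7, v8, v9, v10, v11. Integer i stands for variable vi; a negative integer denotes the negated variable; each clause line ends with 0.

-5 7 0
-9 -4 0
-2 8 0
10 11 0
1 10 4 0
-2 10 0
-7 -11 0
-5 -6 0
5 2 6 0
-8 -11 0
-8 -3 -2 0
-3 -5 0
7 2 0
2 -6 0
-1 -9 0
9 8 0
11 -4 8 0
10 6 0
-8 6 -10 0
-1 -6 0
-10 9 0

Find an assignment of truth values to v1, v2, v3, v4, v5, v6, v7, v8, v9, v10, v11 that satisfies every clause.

v1=F  v2=T  v3=F  v4=F  v5=F  v6=T  v7=T  v8=T  v9=T  v10=T  v11=F

Check each clause:
  1. (!v5 || v7) — !v5 is true.
  2. (!v9 || !v4) — !v4 is true.
  3. (!v2 || v8) — v8 is true.
  4. (v10 || v11) — v10 is true.
  5. (v1 || v4 || v10) — v10 is true.
  6. (v10 || !v2) — v10 is true.
  7. (!v11 || !v7) — !v11 is true.
  8. (!v6 || !v5) — !v5 is true.
  9. (v2 || v6 || v5) — v2 is true.
  10. (!v8 || !v11) — !v11 is true.
  11. (!v3 || !v2 || !v8) — !v3 is true.
  12. (!v5 || !v3) — !v5 is true.
  13. (v7 || v2) — v2 is true.
  14. (v2 || !v6) — v2 is true.
  15. (!v9 || !v1) — !v1 is true.
  16. (v9 || v8) — v8 is true.
  17. (!v4 || v8 || v11) — v8 is true.
  18. (v6 || v10) — v10 is true.
  19. (v6 || !v10 || !v8) — v6 is true.
  20. (!v1 || !v6) — !v1 is true.
  21. (v9 || !v10) — v9 is true.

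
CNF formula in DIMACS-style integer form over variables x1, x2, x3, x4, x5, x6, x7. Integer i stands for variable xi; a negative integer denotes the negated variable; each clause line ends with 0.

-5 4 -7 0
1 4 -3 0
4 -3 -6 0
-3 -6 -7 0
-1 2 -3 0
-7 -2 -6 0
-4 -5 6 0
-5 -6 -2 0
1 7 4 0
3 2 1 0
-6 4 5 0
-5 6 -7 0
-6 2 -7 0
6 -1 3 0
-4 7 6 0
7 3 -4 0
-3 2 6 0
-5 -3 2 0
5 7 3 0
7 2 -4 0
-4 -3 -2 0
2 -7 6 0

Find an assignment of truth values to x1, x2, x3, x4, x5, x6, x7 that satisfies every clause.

x1 = T, x2 = T, x3 = T, x4 = F, x5 = F, x6 = F, x7 = F

Check each clause:
  1. (x4 \/ ~x7 \/ ~x5) — ~x7 is true.
  2. (x1 \/ ~x3 \/ x4) — x1 is true.
  3. (x4 \/ ~x3 \/ ~x6) — ~x6 is true.
  4. (~x6 \/ ~x3 \/ ~x7) — ~x7 is true.
  5. (~x3 \/ x2 \/ ~x1) — x2 is true.
  6. (~x2 \/ ~x7 \/ ~x6) — ~x7 is true.
  7. (x6 \/ ~x4 \/ ~x5) — ~x5 is true.
  8. (~x2 \/ ~x6 \/ ~x5) — ~x6 is true.
  9. (x7 \/ x1 \/ x4) — x1 is true.
  10. (x1 \/ x2 \/ x3) — x1 is true.
  11. (x5 \/ ~x6 \/ x4) — ~x6 is true.
  12. (~x7 \/ ~x5 \/ x6) — ~x7 is true.
  13. (~x7 \/ x2 \/ ~x6) — ~x7 is true.
  14. (~x1 \/ x6 \/ x3) — x3 is true.
  15. (x6 \/ ~x4 \/ x7) — ~x4 is true.
  16. (x7 \/ x3 \/ ~x4) — x3 is true.
  17. (x2 \/ x6 \/ ~x3) — x2 is true.
  18. (x2 \/ ~x3 \/ ~x5) — x2 is true.
  19. (x3 \/ x5 \/ x7) — x3 is true.
  20. (~x4 \/ x7 \/ x2) — x2 is true.
  21. (~x3 \/ ~x4 \/ ~x2) — ~x4 is true.
  22. (~x7 \/ x2 \/ x6) — ~x7 is true.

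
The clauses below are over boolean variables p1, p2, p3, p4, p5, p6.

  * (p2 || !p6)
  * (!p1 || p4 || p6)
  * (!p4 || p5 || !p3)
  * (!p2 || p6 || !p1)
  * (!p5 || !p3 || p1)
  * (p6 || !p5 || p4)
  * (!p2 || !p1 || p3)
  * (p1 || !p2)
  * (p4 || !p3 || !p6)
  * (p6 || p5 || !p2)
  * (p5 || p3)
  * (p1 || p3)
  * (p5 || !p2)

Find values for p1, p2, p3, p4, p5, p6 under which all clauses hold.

Branch on p1: take p1 = True.
Try p2 = False.
  then p6 is forced to False.
  then p4 is forced to True.
For the remaining variables, p3 = False, p5 = True works.

p1=True, p2=False, p3=False, p4=True, p5=True, p6=False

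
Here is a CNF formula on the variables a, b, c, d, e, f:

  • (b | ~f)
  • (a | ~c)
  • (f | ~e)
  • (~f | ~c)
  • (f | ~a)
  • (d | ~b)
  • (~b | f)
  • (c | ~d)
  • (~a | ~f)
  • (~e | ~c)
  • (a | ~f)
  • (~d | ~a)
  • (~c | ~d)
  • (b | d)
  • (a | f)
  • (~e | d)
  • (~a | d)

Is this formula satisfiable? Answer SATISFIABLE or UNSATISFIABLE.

UNSATISFIABLE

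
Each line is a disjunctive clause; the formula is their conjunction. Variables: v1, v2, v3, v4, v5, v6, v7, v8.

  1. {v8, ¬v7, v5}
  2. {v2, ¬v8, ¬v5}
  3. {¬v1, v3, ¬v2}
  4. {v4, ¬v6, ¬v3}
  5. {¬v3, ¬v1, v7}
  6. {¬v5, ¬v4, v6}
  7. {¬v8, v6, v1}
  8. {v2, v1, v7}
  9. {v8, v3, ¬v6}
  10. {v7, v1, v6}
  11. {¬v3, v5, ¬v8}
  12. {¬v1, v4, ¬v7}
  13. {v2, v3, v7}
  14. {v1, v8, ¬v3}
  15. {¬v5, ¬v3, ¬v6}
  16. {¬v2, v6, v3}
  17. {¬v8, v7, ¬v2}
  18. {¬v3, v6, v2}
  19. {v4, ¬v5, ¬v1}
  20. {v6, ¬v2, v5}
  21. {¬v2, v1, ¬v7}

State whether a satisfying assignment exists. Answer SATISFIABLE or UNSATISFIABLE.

SATISFIABLE

Set v1 = False and propagate.
Try v2 = False.
  then v7 is forced to True.
For the remaining variables, v3 = False, v4 = False, v5 = True, v6 = False, v8 = False works.
So v1=False, v2=False, v3=False, v4=False, v5=True, v6=False, v7=True, v8=False is a satisfying assignment.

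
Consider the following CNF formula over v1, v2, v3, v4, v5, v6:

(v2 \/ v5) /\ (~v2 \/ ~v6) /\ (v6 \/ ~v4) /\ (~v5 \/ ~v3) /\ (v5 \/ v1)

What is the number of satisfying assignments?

10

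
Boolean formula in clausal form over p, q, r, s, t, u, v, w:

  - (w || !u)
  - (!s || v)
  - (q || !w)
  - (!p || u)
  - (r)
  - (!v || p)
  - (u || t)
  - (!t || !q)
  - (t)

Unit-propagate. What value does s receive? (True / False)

False

Unit clause (r) sets r = True.
(t) is a unit clause: t = True.
From (!q || !t) and t = True: q = False.
In (q || !w), q is now false; !w must hold, so w = False.
(w || !u): since w = False, the clause reduces to (!u). u = False.
In (u || !p), u is now false; !p must hold, so p = False.
In (!v || p), p is now false; !v must hold, so v = False.
In (v || !s), v is now false; !s must hold, so s = False.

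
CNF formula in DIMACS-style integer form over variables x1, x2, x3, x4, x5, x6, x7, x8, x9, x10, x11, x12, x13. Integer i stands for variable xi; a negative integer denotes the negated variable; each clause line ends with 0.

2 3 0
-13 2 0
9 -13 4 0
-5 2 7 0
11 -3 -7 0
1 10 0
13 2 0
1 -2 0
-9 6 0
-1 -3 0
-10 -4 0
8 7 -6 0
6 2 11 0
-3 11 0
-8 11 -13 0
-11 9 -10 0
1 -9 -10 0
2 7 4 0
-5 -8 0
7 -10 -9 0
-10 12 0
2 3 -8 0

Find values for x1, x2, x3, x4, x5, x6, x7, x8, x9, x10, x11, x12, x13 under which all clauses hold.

Try x1 = True.
  then x3 is forced to False.
  then x2 is forced to True.
For the remaining variables, x4 = True, x5 = True, x6 = True, x7 = True, x8 = False, x9 = True, x10 = False, x11 = True, x12 = False, x13 = False works.

x1 = T, x2 = T, x3 = F, x4 = T, x5 = T, x6 = T, x7 = T, x8 = F, x9 = T, x10 = F, x11 = T, x12 = F, x13 = F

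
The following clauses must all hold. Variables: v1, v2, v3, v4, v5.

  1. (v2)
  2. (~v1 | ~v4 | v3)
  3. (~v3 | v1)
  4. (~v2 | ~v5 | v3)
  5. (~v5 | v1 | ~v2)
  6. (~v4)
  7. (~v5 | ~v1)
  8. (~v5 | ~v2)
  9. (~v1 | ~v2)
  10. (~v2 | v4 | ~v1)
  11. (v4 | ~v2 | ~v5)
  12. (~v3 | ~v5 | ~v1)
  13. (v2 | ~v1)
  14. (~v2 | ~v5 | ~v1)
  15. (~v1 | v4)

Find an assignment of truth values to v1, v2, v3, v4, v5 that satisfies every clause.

Unit propagation: (v2) forces v2 = True.
Unit propagation: (~v4) forces v4 = False.
Unit propagation: (~v5) forces v5 = False.
(~v1) is a unit clause, so v1 = False.
Unit propagation: (~v3) forces v3 = False.
Every clause has at least one true literal under this assignment.

v1=False, v2=True, v3=False, v4=False, v5=False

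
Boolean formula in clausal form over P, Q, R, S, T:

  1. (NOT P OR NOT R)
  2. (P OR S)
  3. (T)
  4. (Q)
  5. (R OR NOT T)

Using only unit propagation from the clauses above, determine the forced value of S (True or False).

Unit clause (T) sets T = True.
(Q) stands alone — Q = True.
(R OR NOT T) with T = True leaves only R, so R = True.
(NOT P OR NOT R) with R = True leaves only NOT P, so P = False.
(S OR P): since P = False, the clause reduces to (S). S = True.

True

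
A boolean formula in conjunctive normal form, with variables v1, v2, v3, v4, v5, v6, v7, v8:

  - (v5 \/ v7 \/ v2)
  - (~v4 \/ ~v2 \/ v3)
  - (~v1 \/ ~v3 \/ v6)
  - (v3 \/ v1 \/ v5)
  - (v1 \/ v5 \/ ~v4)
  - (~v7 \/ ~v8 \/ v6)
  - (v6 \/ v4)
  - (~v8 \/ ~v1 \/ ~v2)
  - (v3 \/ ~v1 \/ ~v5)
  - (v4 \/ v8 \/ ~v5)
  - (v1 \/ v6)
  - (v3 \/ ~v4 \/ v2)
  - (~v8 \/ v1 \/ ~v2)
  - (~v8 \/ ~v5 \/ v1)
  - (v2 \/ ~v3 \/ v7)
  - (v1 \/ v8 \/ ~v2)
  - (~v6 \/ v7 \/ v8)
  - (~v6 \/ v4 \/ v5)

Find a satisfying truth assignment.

v1=True, v2=False, v3=True, v4=True, v5=True, v6=True, v7=True, v8=True

Branch on v1: take v1 = True.
Try v2 = False.
For the remaining variables, v3 = True, v4 = True, v5 = True, v6 = True, v7 = True, v8 = True works.
Every clause has at least one true literal under this assignment.
Check each clause:
  1. (v5 \/ v7 \/ v2) — v5 is true.
  2. (v3 \/ ~v2 \/ ~v4) — v3 is true.
  3. (~v1 \/ v6 \/ ~v3) — v6 is true.
  4. (v1 \/ v5 \/ v3) — v1 is true.
  5. (~v4 \/ v1 \/ v5) — v1 is true.
  6. (~v8 \/ v6 \/ ~v7) — v6 is true.
  7. (v4 \/ v6) — v4 is true.
  8. (~v8 \/ ~v2 \/ ~v1) — ~v2 is true.
  9. (v3 \/ ~v1 \/ ~v5) — v3 is true.
  10. (v4 \/ ~v5 \/ v8) — v8 is true.
  11. (v1 \/ v6) — v1 is true.
  12. (~v4 \/ v3 \/ v2) — v3 is true.
  13. (~v8 \/ ~v2 \/ v1) — v1 is true.
  14. (~v5 \/ ~v8 \/ v1) — v1 is true.
  15. (v2 \/ ~v3 \/ v7) — v7 is true.
  16. (v1 \/ ~v2 \/ v8) — v8 is true.
  17. (~v6 \/ v8 \/ v7) — v8 is true.
  18. (v4 \/ ~v6 \/ v5) — v4 is true.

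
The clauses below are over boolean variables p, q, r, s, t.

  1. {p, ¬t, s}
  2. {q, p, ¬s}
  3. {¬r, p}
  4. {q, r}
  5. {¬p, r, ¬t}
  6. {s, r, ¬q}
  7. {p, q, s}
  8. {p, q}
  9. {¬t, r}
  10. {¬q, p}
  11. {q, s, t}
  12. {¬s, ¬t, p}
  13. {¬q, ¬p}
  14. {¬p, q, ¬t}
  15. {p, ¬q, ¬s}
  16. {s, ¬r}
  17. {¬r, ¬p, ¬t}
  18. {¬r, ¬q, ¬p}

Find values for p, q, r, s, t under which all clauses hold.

p=True, q=False, r=True, s=True, t=False

Branch on p: take p = True.
  then q is forced to False.
  then r is forced to True.
  then t is forced to False.
  then s is forced to True.
Every clause has at least one true literal under this assignment.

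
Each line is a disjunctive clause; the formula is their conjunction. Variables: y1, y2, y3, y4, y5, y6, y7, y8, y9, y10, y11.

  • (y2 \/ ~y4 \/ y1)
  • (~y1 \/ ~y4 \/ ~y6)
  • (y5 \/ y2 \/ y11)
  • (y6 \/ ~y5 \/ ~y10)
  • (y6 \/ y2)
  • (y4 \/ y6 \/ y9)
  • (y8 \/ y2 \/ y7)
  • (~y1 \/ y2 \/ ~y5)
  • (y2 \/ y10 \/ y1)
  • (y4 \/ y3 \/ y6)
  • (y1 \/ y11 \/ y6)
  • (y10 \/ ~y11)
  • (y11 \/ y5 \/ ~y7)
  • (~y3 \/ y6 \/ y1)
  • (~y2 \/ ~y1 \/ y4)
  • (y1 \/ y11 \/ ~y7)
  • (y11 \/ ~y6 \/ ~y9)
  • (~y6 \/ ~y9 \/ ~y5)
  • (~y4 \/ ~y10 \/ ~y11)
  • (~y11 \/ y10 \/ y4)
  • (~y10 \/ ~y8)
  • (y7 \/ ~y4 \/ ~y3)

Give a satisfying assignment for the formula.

Try y1 = True.
For the remaining variables, y2 = True, y3 = False, y4 = True, y5 = True, y6 = False, y7 = False, y8 = True, y9 = False, y10 = False, y11 = False works.
Every clause has at least one true literal under this assignment.
Check each clause:
  1. (~y4 \/ y2 \/ y1) — y1 is true.
  2. (~y4 \/ ~y1 \/ ~y6) — ~y6 is true.
  3. (y11 \/ y2 \/ y5) — y2 is true.
  4. (~y5 \/ ~y10 \/ y6) — ~y10 is true.
  5. (y6 \/ y2) — y2 is true.
  6. (y9 \/ y4 \/ y6) — y4 is true.
  7. (y2 \/ y8 \/ y7) — y8 is true.
  8. (y2 \/ ~y1 \/ ~y5) — y2 is true.
  9. (y2 \/ y10 \/ y1) — y1 is true.
  10. (y4 \/ y3 \/ y6) — y4 is true.
  11. (y6 \/ y11 \/ y1) — y1 is true.
  12. (y10 \/ ~y11) — ~y11 is true.
  13. (~y7 \/ y5 \/ y11) — ~y7 is true.
  14. (~y3 \/ y1 \/ y6) — y1 is true.
  15. (~y1 \/ ~y2 \/ y4) — y4 is true.
  16. (y11 \/ y1 \/ ~y7) — y1 is true.
  17. (~y9 \/ y11 \/ ~y6) — ~y6 is true.
  18. (~y9 \/ ~y6 \/ ~y5) — ~y6 is true.
  19. (~y4 \/ ~y11 \/ ~y10) — ~y11 is true.
  20. (y10 \/ y4 \/ ~y11) — y4 is true.
  21. (~y8 \/ ~y10) — ~y10 is true.
  22. (~y4 \/ y7 \/ ~y3) — ~y3 is true.

y1 = True, y2 = True, y3 = False, y4 = True, y5 = True, y6 = False, y7 = False, y8 = True, y9 = False, y10 = False, y11 = False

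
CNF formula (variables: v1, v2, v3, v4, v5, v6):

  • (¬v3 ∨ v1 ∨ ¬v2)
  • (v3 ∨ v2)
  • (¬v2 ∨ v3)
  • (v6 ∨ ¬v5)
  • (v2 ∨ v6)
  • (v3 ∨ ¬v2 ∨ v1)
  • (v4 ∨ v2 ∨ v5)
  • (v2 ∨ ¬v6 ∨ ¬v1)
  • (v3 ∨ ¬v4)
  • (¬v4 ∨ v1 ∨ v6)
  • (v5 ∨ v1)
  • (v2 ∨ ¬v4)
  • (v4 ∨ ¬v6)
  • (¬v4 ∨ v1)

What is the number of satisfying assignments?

4

Satisfying assignments:
  v1=T v2=T v3=T v4=F v5=F v6=F
  v1=T v2=T v3=T v4=T v5=F v6=F
  v1=T v2=T v3=T v4=T v5=F v6=T
  v1=T v2=T v3=T v4=T v5=T v6=T
That's 4 in total.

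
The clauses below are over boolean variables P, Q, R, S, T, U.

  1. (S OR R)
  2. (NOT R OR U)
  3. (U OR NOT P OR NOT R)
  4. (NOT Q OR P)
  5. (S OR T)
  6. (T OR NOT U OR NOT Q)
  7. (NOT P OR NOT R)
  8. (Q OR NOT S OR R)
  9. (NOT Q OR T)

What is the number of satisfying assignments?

5

Satisfying assignments:
  P=F Q=F R=T S=F T=T U=T
  P=F Q=F R=T S=T T=F U=T
  P=F Q=F R=T S=T T=T U=T
  P=T Q=T R=F S=T T=T U=F
  P=T Q=T R=F S=T T=T U=T
Count: 5.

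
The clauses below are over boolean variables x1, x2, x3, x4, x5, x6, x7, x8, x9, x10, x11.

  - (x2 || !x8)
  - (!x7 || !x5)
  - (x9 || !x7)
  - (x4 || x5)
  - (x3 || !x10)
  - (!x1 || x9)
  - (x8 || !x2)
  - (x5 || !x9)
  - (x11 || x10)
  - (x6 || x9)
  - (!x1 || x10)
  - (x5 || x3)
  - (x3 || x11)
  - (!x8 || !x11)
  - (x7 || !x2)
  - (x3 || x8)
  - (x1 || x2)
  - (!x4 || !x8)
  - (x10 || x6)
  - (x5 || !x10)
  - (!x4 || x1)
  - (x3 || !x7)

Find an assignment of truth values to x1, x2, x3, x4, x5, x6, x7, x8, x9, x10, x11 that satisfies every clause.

x1=1  x2=0  x3=1  x4=1  x5=1  x6=1  x7=0  x8=0  x9=1  x10=1  x11=1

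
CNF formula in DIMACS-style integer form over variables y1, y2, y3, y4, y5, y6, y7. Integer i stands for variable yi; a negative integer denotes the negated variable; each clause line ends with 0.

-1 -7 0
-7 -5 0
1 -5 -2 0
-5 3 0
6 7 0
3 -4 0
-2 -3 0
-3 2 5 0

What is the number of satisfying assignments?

12

Split on y3, then y5.
  y3=1, y5=1: remaining (y1,y2,y4,y6,y7) ∈ {(0,0,0,1,0); (0,0,1,1,0); (1,0,0,1,0); (1,0,1,1,0)} — 4.
  y3=1, y5=0: a clause becomes empty — 0.
  y3=0, y5=1: a clause becomes empty — 0.
  y3=0, y5=0: y2 free; 4 ways for (y1,y4,y6,y7) × 2^1 = 8.
Total: 4 + 0 + 0 + 8 = 12.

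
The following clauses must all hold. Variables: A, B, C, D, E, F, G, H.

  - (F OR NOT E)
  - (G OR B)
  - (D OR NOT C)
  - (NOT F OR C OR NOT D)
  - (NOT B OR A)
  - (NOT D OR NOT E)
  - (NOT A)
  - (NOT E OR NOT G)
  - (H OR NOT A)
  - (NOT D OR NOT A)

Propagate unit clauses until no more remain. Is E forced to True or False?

(NOT A) stands alone — A = False.
(A OR NOT B) with A = False leaves only NOT B, so B = False.
(G OR B) with B = False leaves only G, so G = True.
From (NOT G OR NOT E) and G = True: E = False.

False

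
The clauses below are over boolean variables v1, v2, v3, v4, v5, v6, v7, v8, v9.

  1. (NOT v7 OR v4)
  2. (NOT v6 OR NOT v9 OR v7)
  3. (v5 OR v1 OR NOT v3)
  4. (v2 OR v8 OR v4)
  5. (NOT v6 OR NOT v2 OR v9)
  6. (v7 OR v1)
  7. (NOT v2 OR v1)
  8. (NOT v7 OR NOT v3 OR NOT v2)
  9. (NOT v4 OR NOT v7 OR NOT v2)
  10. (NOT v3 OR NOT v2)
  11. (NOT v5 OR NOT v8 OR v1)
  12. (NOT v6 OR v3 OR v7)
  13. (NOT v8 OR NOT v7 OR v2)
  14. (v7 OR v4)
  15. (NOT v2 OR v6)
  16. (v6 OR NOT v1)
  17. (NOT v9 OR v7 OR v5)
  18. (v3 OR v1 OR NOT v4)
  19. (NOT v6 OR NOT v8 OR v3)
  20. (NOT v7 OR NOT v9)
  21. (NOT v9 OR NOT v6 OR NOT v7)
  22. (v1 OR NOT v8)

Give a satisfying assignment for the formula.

v1=False  v2=False  v3=True  v4=True  v5=True  v6=False  v7=True  v8=False  v9=False

Check each clause:
  1. (NOT v7 OR v4) — v4 is true.
  2. (NOT v9 OR v7 OR NOT v6) — NOT v6 is true.
  3. (NOT v3 OR v5 OR v1) — v5 is true.
  4. (v8 OR v2 OR v4) — v4 is true.
  5. (NOT v2 OR v9 OR NOT v6) — NOT v6 is true.
  6. (v1 OR v7) — v7 is true.
  7. (v1 OR NOT v2) — NOT v2 is true.
  8. (NOT v2 OR NOT v3 OR NOT v7) — NOT v2 is true.
  9. (NOT v7 OR NOT v4 OR NOT v2) — NOT v2 is true.
  10. (NOT v3 OR NOT v2) — NOT v2 is true.
  11. (NOT v8 OR NOT v5 OR v1) — NOT v8 is true.
  12. (v7 OR v3 OR NOT v6) — NOT v6 is true.
  13. (v2 OR NOT v7 OR NOT v8) — NOT v8 is true.
  14. (v4 OR v7) — v4 is true.
  15. (v6 OR NOT v2) — NOT v2 is true.
  16. (NOT v1 OR v6) — NOT v1 is true.
  17. (v7 OR v5 OR NOT v9) — v7 is true.
  18. (v1 OR v3 OR NOT v4) — v3 is true.
  19. (NOT v6 OR NOT v8 OR v3) — NOT v8 is true.
  20. (NOT v7 OR NOT v9) — NOT v9 is true.
  21. (NOT v7 OR NOT v6 OR NOT v9) — NOT v6 is true.
  22. (NOT v8 OR v1) — NOT v8 is true.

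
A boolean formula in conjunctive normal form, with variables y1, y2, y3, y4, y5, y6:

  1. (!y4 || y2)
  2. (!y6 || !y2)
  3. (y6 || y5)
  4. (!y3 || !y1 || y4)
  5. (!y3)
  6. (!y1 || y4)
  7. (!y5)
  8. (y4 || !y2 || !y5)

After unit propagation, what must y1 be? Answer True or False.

False

(!y3) stands alone — y3 = False.
(!y5) stands alone — y5 = False.
(y6 || y5): since y5 = False, the clause reduces to (y6). y6 = True.
(!y6 || !y2) with y6 = True leaves only !y2, so y2 = False.
(y2 || !y4) with y2 = False leaves only !y4, so y4 = False.
(y4 || !y1) with y4 = False leaves only !y1, so y1 = False.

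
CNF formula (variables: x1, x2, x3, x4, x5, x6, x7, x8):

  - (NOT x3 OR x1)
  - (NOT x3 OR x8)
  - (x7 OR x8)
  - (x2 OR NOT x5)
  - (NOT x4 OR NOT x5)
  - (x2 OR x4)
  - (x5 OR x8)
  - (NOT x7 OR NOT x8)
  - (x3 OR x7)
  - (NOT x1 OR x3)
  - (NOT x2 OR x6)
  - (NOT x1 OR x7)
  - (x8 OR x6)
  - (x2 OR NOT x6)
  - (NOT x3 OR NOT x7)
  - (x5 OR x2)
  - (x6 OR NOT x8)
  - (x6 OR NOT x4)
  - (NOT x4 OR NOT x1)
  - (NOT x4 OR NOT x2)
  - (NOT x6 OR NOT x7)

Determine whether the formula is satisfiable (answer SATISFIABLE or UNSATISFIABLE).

UNSATISFIABLE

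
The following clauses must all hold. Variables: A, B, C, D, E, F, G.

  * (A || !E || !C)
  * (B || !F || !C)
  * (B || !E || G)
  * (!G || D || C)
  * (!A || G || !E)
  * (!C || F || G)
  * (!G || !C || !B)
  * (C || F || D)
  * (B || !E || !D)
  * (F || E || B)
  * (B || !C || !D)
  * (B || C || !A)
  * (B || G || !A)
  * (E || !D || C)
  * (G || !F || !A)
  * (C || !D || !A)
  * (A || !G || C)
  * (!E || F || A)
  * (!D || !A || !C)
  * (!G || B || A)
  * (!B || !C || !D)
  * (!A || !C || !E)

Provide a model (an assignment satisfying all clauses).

Branch on A: take A = False.
The remaining clauses are satisfied by B = True, C = False, D = False, E = False, F = True, G = False.

A=False, B=True, C=False, D=False, E=False, F=True, G=False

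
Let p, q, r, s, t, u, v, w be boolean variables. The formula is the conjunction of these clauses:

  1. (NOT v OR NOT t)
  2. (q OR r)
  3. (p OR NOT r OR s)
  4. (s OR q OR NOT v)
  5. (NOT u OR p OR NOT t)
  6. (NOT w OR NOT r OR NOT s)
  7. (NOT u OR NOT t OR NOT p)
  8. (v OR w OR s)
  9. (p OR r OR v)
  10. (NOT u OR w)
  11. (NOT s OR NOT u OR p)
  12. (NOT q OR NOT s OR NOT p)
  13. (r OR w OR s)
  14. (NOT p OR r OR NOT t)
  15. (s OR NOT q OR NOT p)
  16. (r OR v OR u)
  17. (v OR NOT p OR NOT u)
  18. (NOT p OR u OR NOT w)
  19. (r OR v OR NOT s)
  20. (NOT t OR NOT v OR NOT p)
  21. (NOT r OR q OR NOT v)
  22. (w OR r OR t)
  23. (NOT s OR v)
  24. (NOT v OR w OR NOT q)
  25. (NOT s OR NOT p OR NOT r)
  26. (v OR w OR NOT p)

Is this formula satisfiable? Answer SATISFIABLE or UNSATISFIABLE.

SATISFIABLE

Branch on p: take p = False.
Set q = True and propagate.
Branch on r: take r = False.
  then v is forced to True.
  then t is forced to False.
  then w is forced to True.
The remaining clauses are satisfied by s = False, u = True.
So p = F, q = T, r = F, s = F, t = F, u = T, v = T, w = T is a satisfying assignment.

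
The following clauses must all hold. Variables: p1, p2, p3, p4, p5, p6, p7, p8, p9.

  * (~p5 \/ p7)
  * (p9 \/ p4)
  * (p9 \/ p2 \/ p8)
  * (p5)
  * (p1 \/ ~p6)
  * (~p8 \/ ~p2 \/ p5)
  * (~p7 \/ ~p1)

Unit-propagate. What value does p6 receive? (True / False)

(p5) stands alone — p5 = True.
From (~p5 \/ p7) and p5 = True: p7 = True.
In (~p7 \/ ~p1), ~p7 is now false; ~p1 must hold, so p1 = False.
In (~p6 \/ p1), p1 is now false; ~p6 must hold, so p6 = False.

False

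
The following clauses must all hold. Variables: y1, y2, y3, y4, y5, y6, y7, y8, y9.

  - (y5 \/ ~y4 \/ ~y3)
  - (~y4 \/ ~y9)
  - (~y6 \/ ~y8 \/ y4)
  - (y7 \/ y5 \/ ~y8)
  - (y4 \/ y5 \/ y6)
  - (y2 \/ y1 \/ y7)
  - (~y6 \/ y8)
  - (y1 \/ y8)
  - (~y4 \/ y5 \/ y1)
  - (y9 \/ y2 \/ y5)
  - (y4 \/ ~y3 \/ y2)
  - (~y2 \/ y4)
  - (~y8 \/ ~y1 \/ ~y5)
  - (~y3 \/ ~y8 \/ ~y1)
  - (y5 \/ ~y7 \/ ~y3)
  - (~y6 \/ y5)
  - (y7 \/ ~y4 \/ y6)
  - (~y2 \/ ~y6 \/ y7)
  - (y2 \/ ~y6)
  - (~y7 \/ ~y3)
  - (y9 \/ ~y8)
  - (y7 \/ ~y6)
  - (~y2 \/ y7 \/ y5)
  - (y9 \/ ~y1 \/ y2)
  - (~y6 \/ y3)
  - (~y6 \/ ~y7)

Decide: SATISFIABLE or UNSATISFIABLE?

Branch on y1: take y1 = True.
Try y2 = False.
  then y6 is forced to False.
  then y9 is forced to True.
  then y4 is forced to False.
  then y5 is forced to True.
  then y3 is forced to False.
  then y8 is forced to False.
y7 is now unconstrained; take y7 = False.
So y1=True, y2=False, y3=False, y4=False, y5=True, y6=False, y7=False, y8=False, y9=True is a satisfying assignment.

SATISFIABLE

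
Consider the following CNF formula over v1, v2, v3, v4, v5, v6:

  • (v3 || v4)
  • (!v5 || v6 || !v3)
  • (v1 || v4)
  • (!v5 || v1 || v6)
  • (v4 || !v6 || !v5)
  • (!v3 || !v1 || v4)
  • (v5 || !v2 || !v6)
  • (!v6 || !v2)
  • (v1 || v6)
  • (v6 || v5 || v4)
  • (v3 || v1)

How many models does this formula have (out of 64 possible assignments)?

12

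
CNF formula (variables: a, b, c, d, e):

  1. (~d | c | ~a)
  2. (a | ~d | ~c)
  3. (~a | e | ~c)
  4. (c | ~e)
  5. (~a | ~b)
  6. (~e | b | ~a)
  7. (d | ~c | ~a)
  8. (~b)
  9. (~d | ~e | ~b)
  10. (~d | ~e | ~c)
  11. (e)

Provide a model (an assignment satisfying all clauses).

a = 0  b = 0  c = 1  d = 0  e = 1

Unit propagation: (~b) forces b = False.
(e) is a unit clause, so e = True.
The clause (c) is unit: c must be True.
(~a) is a unit clause, so a = False.
Unit propagation: (~d) forces d = False.
Every clause has at least one true literal under this assignment.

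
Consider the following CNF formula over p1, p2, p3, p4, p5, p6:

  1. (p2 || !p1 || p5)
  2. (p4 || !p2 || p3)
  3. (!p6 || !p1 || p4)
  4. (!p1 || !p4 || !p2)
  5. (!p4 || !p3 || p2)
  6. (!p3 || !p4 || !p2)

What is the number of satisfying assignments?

Split on p2, then p4.
  p2=T, p4=T: remaining (p1,p3,p5,p6) ∈ {(F,F,F,F); (F,F,F,T); (F,F,T,F); (F,F,T,T)} — 4.
  p2=T, p4=F: p5 free; 3 ways for (p1,p3,p6) × 2^1 = 6.
  p2=F, p4=T: p6 free; 3 ways for (p1,p3,p5) × 2^1 = 6.
  p2=F, p4=F: p3 free; 5 ways for (p1,p5,p6) × 2^1 = 10.
Total: 4 + 6 + 6 + 10 = 26.

26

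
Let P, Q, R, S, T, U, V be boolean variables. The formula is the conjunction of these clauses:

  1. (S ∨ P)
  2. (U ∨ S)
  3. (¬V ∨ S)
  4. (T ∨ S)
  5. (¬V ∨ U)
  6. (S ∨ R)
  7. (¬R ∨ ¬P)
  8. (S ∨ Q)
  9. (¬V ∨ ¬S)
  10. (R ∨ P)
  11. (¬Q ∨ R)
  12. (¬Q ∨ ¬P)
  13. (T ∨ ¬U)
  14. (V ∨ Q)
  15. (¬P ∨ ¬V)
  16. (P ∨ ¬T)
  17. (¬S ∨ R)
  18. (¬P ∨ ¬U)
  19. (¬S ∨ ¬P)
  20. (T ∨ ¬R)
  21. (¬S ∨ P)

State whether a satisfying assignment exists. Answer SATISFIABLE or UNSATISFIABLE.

S = True:
  propagation gives V=False, Q=True, R=True, P=False; an empty clause results — contradiction.
S = False:
  propagation gives P=True, U=True; an empty clause results — contradiction.
Every branch closes, so no satisfying assignment exists.

UNSATISFIABLE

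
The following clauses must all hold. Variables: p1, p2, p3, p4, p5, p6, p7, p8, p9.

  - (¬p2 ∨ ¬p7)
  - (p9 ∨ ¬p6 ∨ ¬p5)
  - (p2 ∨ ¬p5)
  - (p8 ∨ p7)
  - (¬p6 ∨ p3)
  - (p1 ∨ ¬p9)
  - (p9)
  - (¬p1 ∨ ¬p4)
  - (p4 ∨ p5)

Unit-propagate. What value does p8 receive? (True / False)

(p9) stands alone — p9 = True.
(¬p9 ∨ p1): since p9 = True, the clause reduces to (p1). p1 = True.
From (¬p4 ∨ ¬p1) and p1 = True: p4 = False.
From (p5 ∨ p4) and p4 = False: p5 = True.
In (p2 ∨ ¬p5), ¬p5 is now false; p2 must hold, so p2 = True.
(¬p7 ∨ ¬p2): since p2 = True, the clause reduces to (¬p7). p7 = False.
(p8 ∨ p7): since p7 = False, the clause reduces to (p8). p8 = True.

True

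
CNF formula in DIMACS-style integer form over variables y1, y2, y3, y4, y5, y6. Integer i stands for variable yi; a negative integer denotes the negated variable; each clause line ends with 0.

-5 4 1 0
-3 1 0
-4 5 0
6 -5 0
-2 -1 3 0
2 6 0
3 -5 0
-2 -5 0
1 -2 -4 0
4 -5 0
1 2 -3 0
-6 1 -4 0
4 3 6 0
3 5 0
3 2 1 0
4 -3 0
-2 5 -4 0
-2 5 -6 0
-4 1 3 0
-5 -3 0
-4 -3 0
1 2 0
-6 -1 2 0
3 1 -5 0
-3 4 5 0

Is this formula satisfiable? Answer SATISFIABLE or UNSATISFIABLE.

UNSATISFIABLE

y3 = True:
  propagation gives y1=True, y4=True; an empty clause results — contradiction.
y3 = False:
  propagation gives y5=False; an empty clause results — contradiction.
Every branch closes, so no satisfying assignment exists.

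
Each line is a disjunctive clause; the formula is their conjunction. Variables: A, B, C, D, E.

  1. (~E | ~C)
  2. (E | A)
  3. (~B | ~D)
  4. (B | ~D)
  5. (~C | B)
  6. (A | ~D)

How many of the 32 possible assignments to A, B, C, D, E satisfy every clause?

7

Satisfying assignments:
  A=0 B=0 C=0 D=0 E=1
  A=0 B=1 C=0 D=0 E=1
  A=1 B=0 C=0 D=0 E=0
  A=1 B=0 C=0 D=0 E=1
  A=1 B=1 C=0 D=0 E=0
  A=1 B=1 C=0 D=0 E=1
  A=1 B=1 C=1 D=0 E=0
Count: 7.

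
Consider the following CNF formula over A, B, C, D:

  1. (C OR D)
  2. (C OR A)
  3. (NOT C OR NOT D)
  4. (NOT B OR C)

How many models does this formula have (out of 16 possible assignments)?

The models are:
  A=0 B=0 C=1 D=0
  A=0 B=1 C=1 D=0
  A=1 B=0 C=0 D=1
  A=1 B=0 C=1 D=0
  A=1 B=1 C=1 D=0
Count: 5.

5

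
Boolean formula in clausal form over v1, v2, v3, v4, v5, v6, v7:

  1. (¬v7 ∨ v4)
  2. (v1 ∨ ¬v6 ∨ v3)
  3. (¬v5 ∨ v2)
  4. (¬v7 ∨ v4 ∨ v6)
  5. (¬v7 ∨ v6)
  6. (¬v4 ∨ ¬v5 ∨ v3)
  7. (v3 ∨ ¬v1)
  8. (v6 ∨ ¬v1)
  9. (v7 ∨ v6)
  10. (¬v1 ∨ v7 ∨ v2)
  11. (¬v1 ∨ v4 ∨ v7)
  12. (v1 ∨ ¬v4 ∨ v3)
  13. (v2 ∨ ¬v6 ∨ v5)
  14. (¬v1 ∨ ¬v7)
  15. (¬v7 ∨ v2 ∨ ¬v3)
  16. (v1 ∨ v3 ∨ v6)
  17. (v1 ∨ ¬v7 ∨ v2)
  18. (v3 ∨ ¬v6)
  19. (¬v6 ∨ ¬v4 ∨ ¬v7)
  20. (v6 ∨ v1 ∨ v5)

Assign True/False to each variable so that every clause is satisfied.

v1=0  v2=1  v3=1  v4=1  v5=1  v6=1  v7=0

v2 occurs only positively in the remaining clauses — set v2 = True.
Set v1 = False and propagate.
Set v3 = True and propagate.
Set v4 = True and propagate.
For the remaining variables, v5 = True, v6 = True, v7 = False works.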